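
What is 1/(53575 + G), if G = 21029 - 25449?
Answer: 1/49155 ≈ 2.0344e-5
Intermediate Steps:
G = -4420
1/(53575 + G) = 1/(53575 - 4420) = 1/49155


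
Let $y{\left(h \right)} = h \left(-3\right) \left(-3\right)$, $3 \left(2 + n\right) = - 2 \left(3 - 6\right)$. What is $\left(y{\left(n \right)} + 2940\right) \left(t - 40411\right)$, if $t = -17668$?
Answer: $-170752260$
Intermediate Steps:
$n = 0$ ($n = -2 + \frac{\left(-2\right) \left(3 - 6\right)}{3} = -2 + \frac{\left(-2\right) \left(-3\right)}{3} = -2 + \frac{1}{3} \cdot 6 = -2 + 2 = 0$)
$y{\left(h \right)} = 9 h$ ($y{\left(h \right)} = - 3 h \left(-3\right) = 9 h$)
$\left(y{\left(n \right)} + 2940\right) \left(t - 40411\right) = \left(9 \cdot 0 + 2940\right) \left(-17668 - 40411\right) = \left(0 + 2940\right) \left(-17668 - 40411\right) = 2940 \left(-58079\right) = -170752260$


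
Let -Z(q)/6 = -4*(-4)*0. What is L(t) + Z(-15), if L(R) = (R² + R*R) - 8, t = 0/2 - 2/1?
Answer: 0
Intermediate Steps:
t = -2 (t = 0*(½) - 2*1 = 0 - 2 = -2)
L(R) = -8 + 2*R² (L(R) = (R² + R²) - 8 = 2*R² - 8 = -8 + 2*R²)
Z(q) = 0 (Z(q) = -6*(-4*(-4))*0 = -96*0 = -6*0 = 0)
L(t) + Z(-15) = (-8 + 2*(-2)²) + 0 = (-8 + 2*4) + 0 = (-8 + 8) + 0 = 0 + 0 = 0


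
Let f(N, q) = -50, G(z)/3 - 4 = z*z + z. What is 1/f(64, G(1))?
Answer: -1/50 ≈ -0.020000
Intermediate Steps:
G(z) = 12 + 3*z + 3*z**2 (G(z) = 12 + 3*(z*z + z) = 12 + 3*(z**2 + z) = 12 + 3*(z + z**2) = 12 + (3*z + 3*z**2) = 12 + 3*z + 3*z**2)
1/f(64, G(1)) = 1/(-50) = -1/50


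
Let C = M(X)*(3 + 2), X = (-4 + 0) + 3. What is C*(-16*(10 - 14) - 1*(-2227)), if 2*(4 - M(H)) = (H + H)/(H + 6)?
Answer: 48111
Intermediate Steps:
X = -1 (X = -4 + 3 = -1)
M(H) = 4 - H/(6 + H) (M(H) = 4 - (H + H)/(2*(H + 6)) = 4 - 2*H/(2*(6 + H)) = 4 - H/(6 + H))
C = 21 (C = (3*(8 - 1)/(6 - 1))*(3 + 2) = (3*7/5)*5 = (3*(⅕)*7)*5 = (21/5)*5 = 21)
C*(-16*(10 - 14) - 1*(-2227)) = 21*(-16*(10 - 14) - 1*(-2227)) = 21*(-16*(-4) + 2227) = 21*(64 + 2227) = 21*2291 = 48111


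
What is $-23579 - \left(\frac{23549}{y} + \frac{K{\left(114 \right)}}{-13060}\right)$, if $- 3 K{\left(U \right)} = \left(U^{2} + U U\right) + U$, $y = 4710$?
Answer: $- \frac{36268853294}{1537815} \approx -23585.0$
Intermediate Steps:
$K{\left(U \right)} = - \frac{2 U^{2}}{3} - \frac{U}{3}$ ($K{\left(U \right)} = - \frac{\left(U^{2} + U U\right) + U}{3} = - \frac{\left(U^{2} + U^{2}\right) + U}{3} = - \frac{2 U^{2} + U}{3} = - \frac{U + 2 U^{2}}{3} = - \frac{2 U^{2}}{3} - \frac{U}{3}$)
$-23579 - \left(\frac{23549}{y} + \frac{K{\left(114 \right)}}{-13060}\right) = -23579 - \left(\frac{23549}{4710} + \frac{\left(- \frac{1}{3}\right) 114 \left(1 + 2 \cdot 114\right)}{-13060}\right) = -23579 - \left(23549 \cdot \frac{1}{4710} + \left(- \frac{1}{3}\right) 114 \left(1 + 228\right) \left(- \frac{1}{13060}\right)\right) = -23579 - \left(\frac{23549}{4710} + \left(- \frac{1}{3}\right) 114 \cdot 229 \left(- \frac{1}{13060}\right)\right) = -23579 - \left(\frac{23549}{4710} - - \frac{4351}{6530}\right) = -23579 - \left(\frac{23549}{4710} + \frac{4351}{6530}\right) = -23579 - \frac{8713409}{1537815} = - \frac{36268853294}{1537815}$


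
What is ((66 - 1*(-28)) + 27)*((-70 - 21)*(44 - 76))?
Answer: 352352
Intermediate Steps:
((66 - 1*(-28)) + 27)*((-70 - 21)*(44 - 76)) = ((66 + 28) + 27)*(-91*(-32)) = (94 + 27)*2912 = 121*2912 = 352352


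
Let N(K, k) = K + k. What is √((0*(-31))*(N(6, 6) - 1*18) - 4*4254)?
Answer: 2*I*√4254 ≈ 130.45*I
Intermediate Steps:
√((0*(-31))*(N(6, 6) - 1*18) - 4*4254) = √((0*(-31))*((6 + 6) - 1*18) - 4*4254) = √(0*(12 - 18) - 17016) = √(0*(-6) - 17016) = √(0 - 17016) = √(-17016) = 2*I*√4254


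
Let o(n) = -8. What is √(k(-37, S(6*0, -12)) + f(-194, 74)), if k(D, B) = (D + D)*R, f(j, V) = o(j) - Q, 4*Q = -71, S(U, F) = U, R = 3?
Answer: I*√849/2 ≈ 14.569*I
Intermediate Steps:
Q = -71/4 (Q = (¼)*(-71) = -71/4 ≈ -17.750)
f(j, V) = 39/4 (f(j, V) = -8 - 1*(-71/4) = -8 + 71/4 = 39/4)
k(D, B) = 6*D (k(D, B) = (D + D)*3 = (2*D)*3 = 6*D)
√(k(-37, S(6*0, -12)) + f(-194, 74)) = √(6*(-37) + 39/4) = √(-222 + 39/4) = √(-849/4) = I*√849/2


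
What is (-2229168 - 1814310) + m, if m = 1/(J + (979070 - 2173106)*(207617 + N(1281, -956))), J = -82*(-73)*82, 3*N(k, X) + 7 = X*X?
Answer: -2473219158578506825/611656390508 ≈ -4.0435e+6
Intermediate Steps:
N(k, X) = -7/3 + X²/3 (N(k, X) = -7/3 + (X*X)/3 = -7/3 + X²/3)
J = 490852 (J = 5986*82 = 490852)
m = -1/611656390508 (m = 1/(490852 + (979070 - 2173106)*(207617 + (-7/3 + (⅓)*(-956)²))) = 1/(490852 - 1194036*(207617 + (-7/3 + (⅓)*913936))) = 1/(490852 - 1194036*(207617 + (-7/3 + 913936/3))) = 1/(490852 - 1194036*(207617 + 304643)) = 1/(490852 - 1194036*512260) = 1/(490852 - 611656881360) = 1/(-611656390508) = -1/611656390508 ≈ -1.6349e-12)
(-2229168 - 1814310) + m = (-2229168 - 1814310) - 1/611656390508 = -4043478 - 1/611656390508 = -2473219158578506825/611656390508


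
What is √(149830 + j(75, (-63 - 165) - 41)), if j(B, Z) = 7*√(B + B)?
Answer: √(149830 + 35*√6) ≈ 387.19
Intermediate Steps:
j(B, Z) = 7*√2*√B (j(B, Z) = 7*√(2*B) = 7*(√2*√B) = 7*√2*√B)
√(149830 + j(75, (-63 - 165) - 41)) = √(149830 + 7*√2*√75) = √(149830 + 7*√2*(5*√3)) = √(149830 + 35*√6)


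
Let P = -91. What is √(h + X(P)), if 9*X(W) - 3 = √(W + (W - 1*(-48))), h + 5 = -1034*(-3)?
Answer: √(27876 + I*√134)/3 ≈ 55.654 + 0.011555*I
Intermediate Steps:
h = 3097 (h = -5 - 1034*(-3) = -5 + 3102 = 3097)
X(W) = ⅓ + √(48 + 2*W)/9 (X(W) = ⅓ + √(W + (W - 1*(-48)))/9 = ⅓ + √(W + (W + 48))/9 = ⅓ + √(W + (48 + W))/9 = ⅓ + √(48 + 2*W)/9)
√(h + X(P)) = √(3097 + (⅓ + √(48 + 2*(-91))/9)) = √(3097 + (⅓ + √(48 - 182)/9)) = √(3097 + (⅓ + √(-134)/9)) = √(3097 + (⅓ + (I*√134)/9)) = √(3097 + (⅓ + I*√134/9)) = √(9292/3 + I*√134/9)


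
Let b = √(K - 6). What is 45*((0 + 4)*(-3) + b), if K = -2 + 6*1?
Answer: -540 + 45*I*√2 ≈ -540.0 + 63.64*I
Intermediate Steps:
K = 4 (K = -2 + 6 = 4)
b = I*√2 (b = √(4 - 6) = √(-2) = I*√2 ≈ 1.4142*I)
45*((0 + 4)*(-3) + b) = 45*((0 + 4)*(-3) + I*√2) = 45*(4*(-3) + I*√2) = 45*(-12 + I*√2) = -540 + 45*I*√2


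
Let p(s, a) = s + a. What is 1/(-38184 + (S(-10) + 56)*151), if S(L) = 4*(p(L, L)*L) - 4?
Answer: 1/90468 ≈ 1.1054e-5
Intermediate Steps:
p(s, a) = a + s
S(L) = -4 + 8*L**2 (S(L) = 4*((L + L)*L) - 4 = 4*((2*L)*L) - 4 = 4*(2*L**2) - 4 = 8*L**2 - 4 = -4 + 8*L**2)
1/(-38184 + (S(-10) + 56)*151) = 1/(-38184 + ((-4 + 8*(-10)**2) + 56)*151) = 1/(-38184 + ((-4 + 8*100) + 56)*151) = 1/(-38184 + ((-4 + 800) + 56)*151) = 1/(-38184 + (796 + 56)*151) = 1/(-38184 + 852*151) = 1/(-38184 + 128652) = 1/90468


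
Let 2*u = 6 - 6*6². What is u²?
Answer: 11025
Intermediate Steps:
u = -105 (u = (6 - 6*6²)/2 = (6 - 6*36)/2 = (6 - 216)/2 = (½)*(-210) = -105)
u² = (-105)² = 11025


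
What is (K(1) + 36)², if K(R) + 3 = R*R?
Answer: 1156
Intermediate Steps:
K(R) = -3 + R² (K(R) = -3 + R*R = -3 + R²)
(K(1) + 36)² = ((-3 + 1²) + 36)² = ((-3 + 1) + 36)² = (-2 + 36)² = 34² = 1156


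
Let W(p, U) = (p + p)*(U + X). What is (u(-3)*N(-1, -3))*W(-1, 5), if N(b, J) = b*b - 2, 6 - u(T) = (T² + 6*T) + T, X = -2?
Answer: 108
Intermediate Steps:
W(p, U) = 2*p*(-2 + U) (W(p, U) = (p + p)*(U - 2) = (2*p)*(-2 + U) = 2*p*(-2 + U))
u(T) = 6 - T² - 7*T (u(T) = 6 - ((T² + 6*T) + T) = 6 - (T² + 7*T) = 6 + (-T² - 7*T) = 6 - T² - 7*T)
N(b, J) = -2 + b² (N(b, J) = b² - 2 = -2 + b²)
(u(-3)*N(-1, -3))*W(-1, 5) = ((6 - 1*(-3)² - 7*(-3))*(-2 + (-1)²))*(2*(-1)*(-2 + 5)) = ((6 - 1*9 + 21)*(-2 + 1))*(2*(-1)*3) = ((6 - 9 + 21)*(-1))*(-6) = (18*(-1))*(-6) = -18*(-6) = 108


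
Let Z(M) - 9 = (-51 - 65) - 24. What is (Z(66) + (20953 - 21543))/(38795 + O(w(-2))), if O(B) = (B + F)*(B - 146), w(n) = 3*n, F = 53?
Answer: -721/31651 ≈ -0.022780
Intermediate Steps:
Z(M) = -131 (Z(M) = 9 + ((-51 - 65) - 24) = 9 + (-116 - 24) = 9 - 140 = -131)
O(B) = (-146 + B)*(53 + B) (O(B) = (B + 53)*(B - 146) = (53 + B)*(-146 + B) = (-146 + B)*(53 + B))
(Z(66) + (20953 - 21543))/(38795 + O(w(-2))) = (-131 + (20953 - 21543))/(38795 + (-7738 + (3*(-2))² - 279*(-2))) = (-131 - 590)/(38795 + (-7738 + (-6)² - 93*(-6))) = -721/(38795 + (-7738 + 36 + 558)) = -721/(38795 - 7144) = -721/31651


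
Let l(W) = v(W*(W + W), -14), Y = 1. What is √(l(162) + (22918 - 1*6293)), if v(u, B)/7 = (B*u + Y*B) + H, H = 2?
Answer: 19*I*√14203 ≈ 2264.4*I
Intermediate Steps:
v(u, B) = 14 + 7*B + 7*B*u (v(u, B) = 7*((B*u + 1*B) + 2) = 7*((B*u + B) + 2) = 7*((B + B*u) + 2) = 7*(2 + B + B*u) = 14 + 7*B + 7*B*u)
l(W) = -84 - 196*W² (l(W) = 14 + 7*(-14) + 7*(-14)*(W*(W + W)) = 14 - 98 + 7*(-14)*(W*(2*W)) = 14 - 98 + 7*(-14)*(2*W²) = 14 - 98 - 196*W² = -84 - 196*W²)
√(l(162) + (22918 - 1*6293)) = √((-84 - 196*162²) + (22918 - 1*6293)) = √((-84 - 196*26244) + (22918 - 6293)) = √((-84 - 5143824) + 16625) = √(-5143908 + 16625) = √(-5127283) = 19*I*√14203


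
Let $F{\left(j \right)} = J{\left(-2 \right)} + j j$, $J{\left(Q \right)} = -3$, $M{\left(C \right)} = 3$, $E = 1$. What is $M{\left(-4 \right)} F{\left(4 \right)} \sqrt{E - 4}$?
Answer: $39 i \sqrt{3} \approx 67.55 i$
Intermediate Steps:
$F{\left(j \right)} = -3 + j^{2}$ ($F{\left(j \right)} = -3 + j j = -3 + j^{2}$)
$M{\left(-4 \right)} F{\left(4 \right)} \sqrt{E - 4} = 3 \left(-3 + 4^{2}\right) \sqrt{1 - 4} = 3 \left(-3 + 16\right) \sqrt{-3} = 3 \cdot 13 i \sqrt{3} = 39 i \sqrt{3}$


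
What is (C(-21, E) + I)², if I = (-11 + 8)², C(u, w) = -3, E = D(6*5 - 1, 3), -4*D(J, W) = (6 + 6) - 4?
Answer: 36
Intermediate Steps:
D(J, W) = -2 (D(J, W) = -((6 + 6) - 4)/4 = -(12 - 4)/4 = -¼*8 = -2)
E = -2
I = 9 (I = (-3)² = 9)
(C(-21, E) + I)² = (-3 + 9)² = 6² = 36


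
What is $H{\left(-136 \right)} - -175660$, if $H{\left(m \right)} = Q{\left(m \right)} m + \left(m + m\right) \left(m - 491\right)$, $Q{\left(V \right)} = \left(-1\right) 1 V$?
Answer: $327708$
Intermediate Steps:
$Q{\left(V \right)} = - V$
$H{\left(m \right)} = - m^{2} + 2 m \left(-491 + m\right)$ ($H{\left(m \right)} = - m m + \left(m + m\right) \left(m - 491\right) = - m^{2} + 2 m \left(-491 + m\right)$)
$H{\left(-136 \right)} - -175660 = - 136 \left(-982 - 136\right) - -175660 = \left(-136\right) \left(-1118\right) + 175660 = 152048 + 175660 = 327708$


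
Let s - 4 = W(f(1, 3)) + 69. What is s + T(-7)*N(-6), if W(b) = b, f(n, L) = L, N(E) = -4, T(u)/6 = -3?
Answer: 148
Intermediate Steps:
T(u) = -18 (T(u) = 6*(-3) = -18)
s = 76 (s = 4 + (3 + 69) = 4 + 72 = 76)
s + T(-7)*N(-6) = 76 - 18*(-4) = 76 + 72 = 148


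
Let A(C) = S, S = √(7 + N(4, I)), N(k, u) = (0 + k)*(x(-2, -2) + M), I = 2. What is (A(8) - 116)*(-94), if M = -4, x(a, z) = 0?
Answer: 10904 - 282*I ≈ 10904.0 - 282.0*I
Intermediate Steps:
N(k, u) = -4*k (N(k, u) = (0 + k)*(0 - 4) = k*(-4) = -4*k)
S = 3*I (S = √(7 - 4*4) = √(7 - 16) = √(-9) = 3*I ≈ 3.0*I)
A(C) = 3*I
(A(8) - 116)*(-94) = (3*I - 116)*(-94) = (-116 + 3*I)*(-94) = 10904 - 282*I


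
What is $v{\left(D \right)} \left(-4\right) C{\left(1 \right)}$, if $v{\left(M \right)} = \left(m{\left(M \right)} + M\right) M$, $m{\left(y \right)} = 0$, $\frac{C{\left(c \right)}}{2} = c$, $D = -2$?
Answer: $-32$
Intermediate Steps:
$C{\left(c \right)} = 2 c$
$v{\left(M \right)} = M^{2}$ ($v{\left(M \right)} = \left(0 + M\right) M = M M = M^{2}$)
$v{\left(D \right)} \left(-4\right) C{\left(1 \right)} = \left(-2\right)^{2} \left(-4\right) 2 \cdot 1 = 4 \left(-4\right) 2 = \left(-16\right) 2 = -32$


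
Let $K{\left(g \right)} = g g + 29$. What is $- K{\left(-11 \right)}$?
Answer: $-150$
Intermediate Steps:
$K{\left(g \right)} = 29 + g^{2}$ ($K{\left(g \right)} = g^{2} + 29 = 29 + g^{2}$)
$- K{\left(-11 \right)} = - (29 + \left(-11\right)^{2}) = - (29 + 121) = \left(-1\right) 150 = -150$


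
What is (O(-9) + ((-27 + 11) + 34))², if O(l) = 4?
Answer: 484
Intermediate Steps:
(O(-9) + ((-27 + 11) + 34))² = (4 + ((-27 + 11) + 34))² = (4 + (-16 + 34))² = (4 + 18)² = 22² = 484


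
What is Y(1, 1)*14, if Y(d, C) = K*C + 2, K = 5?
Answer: 98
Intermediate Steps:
Y(d, C) = 2 + 5*C (Y(d, C) = 5*C + 2 = 2 + 5*C)
Y(1, 1)*14 = (2 + 5*1)*14 = (2 + 5)*14 = 7*14 = 98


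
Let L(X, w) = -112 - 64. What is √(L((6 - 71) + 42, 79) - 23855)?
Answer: I*√24031 ≈ 155.02*I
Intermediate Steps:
L(X, w) = -176
√(L((6 - 71) + 42, 79) - 23855) = √(-176 - 23855) = √(-24031) = I*√24031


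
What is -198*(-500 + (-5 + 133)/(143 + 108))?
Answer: 24823656/251 ≈ 98899.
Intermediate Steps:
-198*(-500 + (-5 + 133)/(143 + 108)) = -198*(-500 + 128/251) = -198*(-125372/251) = 24823656/251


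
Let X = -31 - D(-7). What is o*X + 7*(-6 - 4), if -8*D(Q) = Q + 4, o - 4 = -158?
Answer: 19047/4 ≈ 4761.8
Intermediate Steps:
o = -154 (o = 4 - 158 = -154)
D(Q) = -½ - Q/8 (D(Q) = -(Q + 4)/8 = -(4 + Q)/8 = -½ - Q/8)
X = -251/8 (X = -31 - (-½ - ⅛*(-7)) = -31 - (-½ + 7/8) = -31 - 1*3/8 = -31 - 3/8 = -251/8 ≈ -31.375)
o*X + 7*(-6 - 4) = -154*(-251/8) + 7*(-6 - 4) = 19327/4 + 7*(-10) = 19327/4 - 70 = 19047/4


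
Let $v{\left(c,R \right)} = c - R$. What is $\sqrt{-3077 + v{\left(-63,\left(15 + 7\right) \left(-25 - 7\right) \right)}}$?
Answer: $2 i \sqrt{609} \approx 49.356 i$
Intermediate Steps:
$\sqrt{-3077 + v{\left(-63,\left(15 + 7\right) \left(-25 - 7\right) \right)}} = \sqrt{-3077 - \left(63 + \left(15 + 7\right) \left(-25 - 7\right)\right)} = \sqrt{-3077 - \left(63 + 22 \left(-32\right)\right)} = \sqrt{-3077 - -641} = \sqrt{-3077 + \left(-63 + 704\right)} = \sqrt{-3077 + 641} = \sqrt{-2436} = 2 i \sqrt{609}$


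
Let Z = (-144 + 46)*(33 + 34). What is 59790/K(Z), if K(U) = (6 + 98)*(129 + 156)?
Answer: 1993/988 ≈ 2.0172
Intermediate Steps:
Z = -6566 (Z = -98*67 = -6566)
K(U) = 29640 (K(U) = 104*285 = 29640)
59790/K(Z) = 59790/29640 = 59790*(1/29640) = 1993/988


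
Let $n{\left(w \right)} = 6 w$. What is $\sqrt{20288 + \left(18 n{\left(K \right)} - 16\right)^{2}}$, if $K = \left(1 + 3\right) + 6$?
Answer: $8 \sqrt{18006} \approx 1073.5$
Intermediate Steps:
$K = 10$ ($K = 4 + 6 = 10$)
$\sqrt{20288 + \left(18 n{\left(K \right)} - 16\right)^{2}} = \sqrt{20288 + \left(18 \cdot 6 \cdot 10 - 16\right)^{2}} = \sqrt{20288 + \left(18 \cdot 60 - 16\right)^{2}} = \sqrt{20288 + \left(1080 - 16\right)^{2}} = \sqrt{20288 + 1064^{2}} = \sqrt{20288 + 1132096} = \sqrt{1152384} = 8 \sqrt{18006}$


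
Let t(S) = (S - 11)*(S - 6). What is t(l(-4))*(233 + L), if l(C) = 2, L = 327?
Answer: 20160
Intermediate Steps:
t(S) = (-11 + S)*(-6 + S)
t(l(-4))*(233 + L) = (66 + 2² - 17*2)*(233 + 327) = (66 + 4 - 34)*560 = 36*560 = 20160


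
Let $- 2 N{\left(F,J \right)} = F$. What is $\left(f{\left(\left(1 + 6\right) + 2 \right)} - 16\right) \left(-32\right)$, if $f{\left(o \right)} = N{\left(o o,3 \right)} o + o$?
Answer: $11888$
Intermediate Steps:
$N{\left(F,J \right)} = - \frac{F}{2}$
$f{\left(o \right)} = o - \frac{o^{3}}{2}$ ($f{\left(o \right)} = - \frac{o o}{2} o + o = - \frac{o^{2}}{2} o + o = - \frac{o^{3}}{2} + o = o - \frac{o^{3}}{2}$)
$\left(f{\left(\left(1 + 6\right) + 2 \right)} - 16\right) \left(-32\right) = \left(\left(\left(\left(1 + 6\right) + 2\right) - \frac{\left(\left(1 + 6\right) + 2\right)^{3}}{2}\right) - 16\right) \left(-32\right) = \left(\left(\left(7 + 2\right) - \frac{\left(7 + 2\right)^{3}}{2}\right) - 16\right) \left(-32\right) = \left(\left(9 - \frac{9^{3}}{2}\right) - 16\right) \left(-32\right) = \left(\left(9 - \frac{729}{2}\right) - 16\right) \left(-32\right) = \left(- \frac{711}{2} - 16\right) \left(-32\right) = \left(- \frac{743}{2}\right) \left(-32\right) = 11888$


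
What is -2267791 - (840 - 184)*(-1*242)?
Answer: -2109039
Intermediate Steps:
-2267791 - (840 - 184)*(-1*242) = -2267791 - 656*(-242) = -2267791 - 1*(-158752) = -2267791 + 158752 = -2109039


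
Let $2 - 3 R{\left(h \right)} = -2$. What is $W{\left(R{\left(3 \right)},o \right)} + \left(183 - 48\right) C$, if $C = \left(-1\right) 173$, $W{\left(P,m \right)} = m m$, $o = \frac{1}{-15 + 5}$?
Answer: $- \frac{2335499}{100} \approx -23355.0$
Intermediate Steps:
$R{\left(h \right)} = \frac{4}{3}$ ($R{\left(h \right)} = \frac{2}{3} - - \frac{2}{3} = \frac{2}{3} + \frac{2}{3} = \frac{4}{3}$)
$o = - \frac{1}{10}$ ($o = \frac{1}{-10} = - \frac{1}{10} \approx -0.1$)
$W{\left(P,m \right)} = m^{2}$
$C = -173$
$W{\left(R{\left(3 \right)},o \right)} + \left(183 - 48\right) C = \left(- \frac{1}{10}\right)^{2} + \left(183 - 48\right) \left(-173\right) = \frac{1}{100} + \left(183 - 48\right) \left(-173\right) = \frac{1}{100} + 135 \left(-173\right) = \frac{1}{100} - 23355 = - \frac{2335499}{100}$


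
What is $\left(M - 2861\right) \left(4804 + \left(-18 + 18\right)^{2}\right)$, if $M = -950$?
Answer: $-18308044$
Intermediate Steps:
$\left(M - 2861\right) \left(4804 + \left(-18 + 18\right)^{2}\right) = \left(-950 - 2861\right) \left(4804 + \left(-18 + 18\right)^{2}\right) = - 3811 \left(4804 + 0^{2}\right) = - 3811 \left(4804 + 0\right) = \left(-3811\right) 4804 = -18308044$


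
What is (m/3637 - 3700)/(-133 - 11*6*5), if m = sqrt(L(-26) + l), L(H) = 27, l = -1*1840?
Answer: 3700/463 - 7*I*sqrt(37)/1683931 ≈ 7.9914 - 2.5286e-5*I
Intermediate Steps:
l = -1840
m = 7*I*sqrt(37) (m = sqrt(27 - 1840) = sqrt(-1813) = 7*I*sqrt(37) ≈ 42.579*I)
(m/3637 - 3700)/(-133 - 11*6*5) = ((7*I*sqrt(37))/3637 - 3700)/(-133 - 11*6*5) = ((7*I*sqrt(37))*(1/3637) - 3700)/(-133 - 66*5) = (7*I*sqrt(37)/3637 - 3700)/(-133 - 330) = (-3700 + 7*I*sqrt(37)/3637)/(-463) = (-3700 + 7*I*sqrt(37)/3637)*(-1/463) = 3700/463 - 7*I*sqrt(37)/1683931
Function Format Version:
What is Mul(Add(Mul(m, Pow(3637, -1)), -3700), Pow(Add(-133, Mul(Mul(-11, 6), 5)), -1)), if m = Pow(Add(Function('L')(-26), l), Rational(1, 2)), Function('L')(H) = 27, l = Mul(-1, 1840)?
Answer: Add(Rational(3700, 463), Mul(Rational(-7, 1683931), I, Pow(37, Rational(1, 2)))) ≈ Add(7.9914, Mul(-2.5286e-5, I))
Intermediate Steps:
l = -1840
m = Mul(7, I, Pow(37, Rational(1, 2))) (m = Pow(Add(27, -1840), Rational(1, 2)) = Pow(-1813, Rational(1, 2)) = Mul(7, I, Pow(37, Rational(1, 2))) ≈ Mul(42.579, I))
Mul(Add(Mul(m, Pow(3637, -1)), -3700), Pow(Add(-133, Mul(Mul(-11, 6), 5)), -1)) = Mul(Add(Mul(Mul(7, I, Pow(37, Rational(1, 2))), Pow(3637, -1)), -3700), Pow(Add(-133, Mul(Mul(-11, 6), 5)), -1)) = Mul(Add(Mul(Mul(7, I, Pow(37, Rational(1, 2))), Rational(1, 3637)), -3700), Pow(Add(-133, Mul(-66, 5)), -1)) = Mul(Add(Mul(Rational(7, 3637), I, Pow(37, Rational(1, 2))), -3700), Pow(Add(-133, -330), -1)) = Mul(Add(-3700, Mul(Rational(7, 3637), I, Pow(37, Rational(1, 2)))), Pow(-463, -1)) = Mul(Add(-3700, Mul(Rational(7, 3637), I, Pow(37, Rational(1, 2)))), Rational(-1, 463)) = Add(Rational(3700, 463), Mul(Rational(-7, 1683931), I, Pow(37, Rational(1, 2))))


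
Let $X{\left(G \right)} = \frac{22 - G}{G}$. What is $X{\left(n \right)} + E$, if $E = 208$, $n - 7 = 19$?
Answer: $\frac{2702}{13} \approx 207.85$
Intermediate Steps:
$n = 26$ ($n = 7 + 19 = 26$)
$X{\left(G \right)} = \frac{22 - G}{G}$
$X{\left(n \right)} + E = \frac{22 - 26}{26} + 208 = \frac{1}{26} \left(-4\right) + 208 = - \frac{2}{13} + 208 = \frac{2702}{13}$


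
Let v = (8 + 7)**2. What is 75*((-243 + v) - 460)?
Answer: -35850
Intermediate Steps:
v = 225 (v = 15**2 = 225)
75*((-243 + v) - 460) = 75*((-243 + 225) - 460) = 75*(-18 - 460) = 75*(-478) = -35850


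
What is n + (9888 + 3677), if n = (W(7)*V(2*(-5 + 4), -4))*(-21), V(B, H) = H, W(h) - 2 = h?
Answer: 14321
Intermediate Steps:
W(h) = 2 + h
n = 756 (n = ((2 + 7)*(-4))*(-21) = (9*(-4))*(-21) = -36*(-21) = 756)
n + (9888 + 3677) = 756 + (9888 + 3677) = 756 + 13565 = 14321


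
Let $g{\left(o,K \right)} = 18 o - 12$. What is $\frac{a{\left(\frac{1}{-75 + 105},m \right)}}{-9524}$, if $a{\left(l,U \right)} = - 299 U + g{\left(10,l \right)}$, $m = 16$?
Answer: $\frac{1154}{2381} \approx 0.48467$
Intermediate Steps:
$g{\left(o,K \right)} = -12 + 18 o$
$a{\left(l,U \right)} = 168 - 299 U$ ($a{\left(l,U \right)} = - 299 U + \left(-12 + 18 \cdot 10\right) = - 299 U + \left(-12 + 180\right) = - 299 U + 168 = 168 - 299 U$)
$\frac{a{\left(\frac{1}{-75 + 105},m \right)}}{-9524} = \frac{168 - 4784}{-9524} = \left(168 - 4784\right) \left(- \frac{1}{9524}\right) = \left(-4616\right) \left(- \frac{1}{9524}\right) = \frac{1154}{2381}$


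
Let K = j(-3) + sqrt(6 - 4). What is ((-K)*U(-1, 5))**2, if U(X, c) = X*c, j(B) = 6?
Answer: 950 + 300*sqrt(2) ≈ 1374.3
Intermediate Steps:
K = 6 + sqrt(2) (K = 6 + sqrt(6 - 4) = 6 + sqrt(2) ≈ 7.4142)
((-K)*U(-1, 5))**2 = ((-(6 + sqrt(2)))*(-1*5))**2 = ((-6 - sqrt(2))*(-5))**2 = (30 + 5*sqrt(2))**2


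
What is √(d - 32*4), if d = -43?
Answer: 3*I*√19 ≈ 13.077*I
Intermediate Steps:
√(d - 32*4) = √(-43 - 32*4) = √(-43 - 128) = √(-171) = 3*I*√19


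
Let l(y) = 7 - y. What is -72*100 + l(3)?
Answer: -7196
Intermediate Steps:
-72*100 + l(3) = -72*100 + (7 - 1*3) = -7200 + (7 - 3) = -7200 + 4 = -7196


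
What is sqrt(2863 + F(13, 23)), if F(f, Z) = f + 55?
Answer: sqrt(2931) ≈ 54.139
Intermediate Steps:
F(f, Z) = 55 + f
sqrt(2863 + F(13, 23)) = sqrt(2863 + (55 + 13)) = sqrt(2863 + 68) = sqrt(2931)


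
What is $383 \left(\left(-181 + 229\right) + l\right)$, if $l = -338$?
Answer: $-111070$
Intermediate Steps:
$383 \left(\left(-181 + 229\right) + l\right) = 383 \left(\left(-181 + 229\right) - 338\right) = 383 \left(48 - 338\right) = 383 \left(-290\right) = -111070$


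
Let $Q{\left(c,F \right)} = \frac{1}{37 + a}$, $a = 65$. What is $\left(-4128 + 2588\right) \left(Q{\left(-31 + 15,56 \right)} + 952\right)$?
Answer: $- \frac{74770850}{51} \approx -1.4661 \cdot 10^{6}$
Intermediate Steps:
$Q{\left(c,F \right)} = \frac{1}{102}$ ($Q{\left(c,F \right)} = \frac{1}{37 + 65} = \frac{1}{102}$)
$\left(-4128 + 2588\right) \left(Q{\left(-31 + 15,56 \right)} + 952\right) = \left(-4128 + 2588\right) \left(\frac{1}{102} + 952\right) = \left(-1540\right) \frac{97105}{102} = - \frac{74770850}{51}$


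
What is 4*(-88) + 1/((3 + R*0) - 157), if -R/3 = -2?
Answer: -54209/154 ≈ -352.01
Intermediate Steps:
R = 6 (R = -3*(-2) = 6)
4*(-88) + 1/((3 + R*0) - 157) = 4*(-88) + 1/((3 + 6*0) - 157) = -352 + 1/((3 + 0) - 157) = -352 + 1/(3 - 157) = -352 + 1/(-154) = -352 - 1/154 = -54209/154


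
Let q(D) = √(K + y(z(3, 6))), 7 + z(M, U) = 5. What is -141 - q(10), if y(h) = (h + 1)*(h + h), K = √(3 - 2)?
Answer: -141 - √5 ≈ -143.24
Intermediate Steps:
z(M, U) = -2 (z(M, U) = -7 + 5 = -2)
K = 1 (K = √1 = 1)
y(h) = 2*h*(1 + h) (y(h) = (1 + h)*(2*h) = 2*h*(1 + h))
q(D) = √5 (q(D) = √(1 + 2*(-2)*(1 - 2)) = √(1 + 2*(-2)*(-1)) = √(1 + 4) = √5)
-141 - q(10) = -141 - √5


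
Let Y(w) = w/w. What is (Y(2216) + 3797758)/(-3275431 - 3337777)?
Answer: -542537/944744 ≈ -0.57427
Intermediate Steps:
Y(w) = 1
(Y(2216) + 3797758)/(-3275431 - 3337777) = (1 + 3797758)/(-3275431 - 3337777) = 3797759/(-6613208) = 3797759*(-1/6613208) = -542537/944744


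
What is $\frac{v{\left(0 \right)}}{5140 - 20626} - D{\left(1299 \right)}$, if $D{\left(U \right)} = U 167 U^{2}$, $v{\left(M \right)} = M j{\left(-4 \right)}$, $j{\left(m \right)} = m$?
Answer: $-366052961133$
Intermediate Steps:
$v{\left(M \right)} = - 4 M$ ($v{\left(M \right)} = M \left(-4\right) = - 4 M$)
$D{\left(U \right)} = 167 U^{3}$ ($D{\left(U \right)} = 167 U U^{2} = 167 U^{3}$)
$\frac{v{\left(0 \right)}}{5140 - 20626} - D{\left(1299 \right)} = \frac{\left(-4\right) 0}{5140 - 20626} - 167 \cdot 1299^{3} = \frac{1}{-15486} \cdot 0 - 167 \cdot 2191933899 = \left(- \frac{1}{15486}\right) 0 - 366052961133 = 0 - 366052961133 = -366052961133$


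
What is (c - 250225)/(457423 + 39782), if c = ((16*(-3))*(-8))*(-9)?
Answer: -253681/497205 ≈ -0.51021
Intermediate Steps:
c = -3456 (c = -48*(-8)*(-9) = 384*(-9) = -3456)
(c - 250225)/(457423 + 39782) = (-3456 - 250225)/(457423 + 39782) = -253681/497205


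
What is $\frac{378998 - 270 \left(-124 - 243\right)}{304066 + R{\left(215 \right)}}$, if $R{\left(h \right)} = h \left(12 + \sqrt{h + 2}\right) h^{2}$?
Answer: $- \frac{57162384229808}{7137686145247269} + \frac{4751417827000 \sqrt{217}}{7137686145247269} \approx 0.0017976$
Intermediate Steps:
$R{\left(h \right)} = h^{3} \left(12 + \sqrt{2 + h}\right)$ ($R{\left(h \right)} = h \left(12 + \sqrt{2 + h}\right) h^{2} = h^{3} \left(12 + \sqrt{2 + h}\right)$)
$\frac{378998 - 270 \left(-124 - 243\right)}{304066 + R{\left(215 \right)}} = \frac{378998 - 270 \left(-124 - 243\right)}{304066 + 215^{3} \left(12 + \sqrt{2 + 215}\right)} = \frac{378998 - -99090}{304066 + 9938375 \left(12 + \sqrt{217}\right)} = \frac{378998 + 99090}{304066 + \left(119260500 + 9938375 \sqrt{217}\right)} = \frac{478088}{119564566 + 9938375 \sqrt{217}}$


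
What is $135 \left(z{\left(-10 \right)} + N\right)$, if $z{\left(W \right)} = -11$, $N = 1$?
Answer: $-1350$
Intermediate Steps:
$135 \left(z{\left(-10 \right)} + N\right) = 135 \left(-11 + 1\right) = 135 \left(-10\right) = -1350$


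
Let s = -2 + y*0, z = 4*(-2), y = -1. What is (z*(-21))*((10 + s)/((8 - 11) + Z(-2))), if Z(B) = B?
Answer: -1344/5 ≈ -268.80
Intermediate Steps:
z = -8
s = -2 (s = -2 - 1*0 = -2 + 0 = -2)
(z*(-21))*((10 + s)/((8 - 11) + Z(-2))) = (-8*(-21))*((10 - 2)/((8 - 11) - 2)) = 168*(8/(-3 - 2)) = 168*(8/(-5)) = 168*(8*(-⅕)) = 168*(-8/5) = -1344/5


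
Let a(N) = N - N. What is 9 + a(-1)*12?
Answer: 9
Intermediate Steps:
a(N) = 0
9 + a(-1)*12 = 9 + 0*12 = 9 + 0 = 9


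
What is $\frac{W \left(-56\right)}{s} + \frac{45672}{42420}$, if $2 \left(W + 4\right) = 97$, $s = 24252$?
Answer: $\frac{20873473}{21432705} \approx 0.97391$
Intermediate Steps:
$W = \frac{89}{2}$ ($W = -4 + \frac{1}{2} \cdot 97 = -4 + \frac{97}{2} = \frac{89}{2} \approx 44.5$)
$\frac{W \left(-56\right)}{s} + \frac{45672}{42420} = \frac{\frac{89}{2} \left(-56\right)}{24252} + \frac{45672}{42420} = \left(-2492\right) \frac{1}{24252} + 45672 \cdot \frac{1}{42420} = - \frac{623}{6063} + \frac{3806}{3535} = \frac{20873473}{21432705}$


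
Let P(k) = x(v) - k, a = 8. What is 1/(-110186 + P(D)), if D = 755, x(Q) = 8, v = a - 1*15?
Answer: -1/110933 ≈ -9.0144e-6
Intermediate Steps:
v = -7 (v = 8 - 1*15 = 8 - 15 = -7)
P(k) = 8 - k
1/(-110186 + P(D)) = 1/(-110186 + (8 - 1*755)) = 1/(-110186 + (8 - 755)) = 1/(-110186 - 747) = 1/(-110933) = -1/110933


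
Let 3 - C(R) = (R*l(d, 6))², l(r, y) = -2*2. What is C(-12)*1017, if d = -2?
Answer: -2340117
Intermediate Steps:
l(r, y) = -4
C(R) = 3 - 16*R² (C(R) = 3 - (R*(-4))² = 3 - (-4*R)² = 3 - 16*R²)
C(-12)*1017 = (3 - 16*(-12)²)*1017 = (3 - 16*144)*1017 = (3 - 2304)*1017 = -2301*1017 = -2340117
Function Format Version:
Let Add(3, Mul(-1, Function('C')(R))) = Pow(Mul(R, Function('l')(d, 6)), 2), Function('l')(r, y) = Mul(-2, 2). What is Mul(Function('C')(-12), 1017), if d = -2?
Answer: -2340117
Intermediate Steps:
Function('l')(r, y) = -4
Function('C')(R) = Add(3, Mul(-16, Pow(R, 2))) (Function('C')(R) = Add(3, Mul(-1, Pow(Mul(R, -4), 2))) = Add(3, Mul(-1, Pow(Mul(-4, R), 2))) = Add(3, Mul(-1, Mul(16, Pow(R, 2)))) = Add(3, Mul(-16, Pow(R, 2))))
Mul(Function('C')(-12), 1017) = Mul(Add(3, Mul(-16, Pow(-12, 2))), 1017) = Mul(Add(3, Mul(-16, 144)), 1017) = Mul(Add(3, -2304), 1017) = Mul(-2301, 1017) = -2340117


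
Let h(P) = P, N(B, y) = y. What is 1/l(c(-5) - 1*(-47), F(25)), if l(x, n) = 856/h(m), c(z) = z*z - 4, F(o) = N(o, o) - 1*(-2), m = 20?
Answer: 5/214 ≈ 0.023364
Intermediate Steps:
F(o) = 2 + o (F(o) = o - 1*(-2) = o + 2 = 2 + o)
c(z) = -4 + z² (c(z) = z² - 4 = -4 + z²)
l(x, n) = 214/5 (l(x, n) = 856/20 = 856*(1/20) = 214/5)
1/l(c(-5) - 1*(-47), F(25)) = 1/(214/5) = 5/214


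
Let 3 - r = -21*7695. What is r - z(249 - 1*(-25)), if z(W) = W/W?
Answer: 161597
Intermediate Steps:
z(W) = 1
r = 161598 (r = 3 - (-21)*7695 = 3 - 1*(-161595) = 3 + 161595 = 161598)
r - z(249 - 1*(-25)) = 161598 - 1*1 = 161598 - 1 = 161597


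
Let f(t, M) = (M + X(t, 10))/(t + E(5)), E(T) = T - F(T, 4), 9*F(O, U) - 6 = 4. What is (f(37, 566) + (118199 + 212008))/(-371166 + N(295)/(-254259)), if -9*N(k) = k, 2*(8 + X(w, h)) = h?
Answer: -278080827515433/312561044223568 ≈ -0.88968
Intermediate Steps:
X(w, h) = -8 + h/2
F(O, U) = 10/9 (F(O, U) = ⅔ + (⅑)*4 = ⅔ + 4/9 = 10/9)
N(k) = -k/9
E(T) = -10/9 + T (E(T) = T - 1*10/9 = T - 10/9 = -10/9 + T)
f(t, M) = (-3 + M)/(35/9 + t) (f(t, M) = (M + (-8 + (½)*10))/(t + (-10/9 + 5)) = (M + (-8 + 5))/(t + 35/9) = (M - 3)/(35/9 + t) = (-3 + M)/(35/9 + t))
(f(37, 566) + (118199 + 212008))/(-371166 + N(295)/(-254259)) = (9*(-3 + 566)/(35 + 9*37) + (118199 + 212008))/(-371166 - ⅑*295/(-254259)) = (9*563/(35 + 333) + 330207)/(-371166 - 295/9*(-1/254259)) = (9*563/368 + 330207)/(-371166 + 295/2288331) = (9*(1/368)*563 + 330207)/(-849350663651/2288331) = (5067/368 + 330207)*(-2288331/849350663651) = (121521243/368)*(-2288331/849350663651) = -278080827515433/312561044223568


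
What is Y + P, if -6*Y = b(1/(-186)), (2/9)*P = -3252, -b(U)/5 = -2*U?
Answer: -8165767/558 ≈ -14634.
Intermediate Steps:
b(U) = 10*U (b(U) = -(-10)*U = 10*U)
P = -14634 (P = (9/2)*(-3252) = -14634)
Y = 5/558 (Y = -5/(3*(-186)) = -5*(-1)/(3*186) = -⅙*(-5/93) = 5/558 ≈ 0.0089606)
Y + P = 5/558 - 14634 = -8165767/558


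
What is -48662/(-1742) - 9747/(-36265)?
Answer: 890853352/31586815 ≈ 28.203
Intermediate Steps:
-48662/(-1742) - 9747/(-36265) = -48662*(-1/1742) - 9747*(-1/36265) = 24331/871 + 9747/36265 = 890853352/31586815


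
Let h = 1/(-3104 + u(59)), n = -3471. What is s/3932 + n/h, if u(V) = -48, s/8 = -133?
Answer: 10754601670/983 ≈ 1.0941e+7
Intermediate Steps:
s = -1064 (s = 8*(-133) = -1064)
h = -1/3152 (h = 1/(-3104 - 48) = 1/(-3152) = -1/3152 ≈ -0.00031726)
s/3932 + n/h = -1064/3932 - 3471/(-1/3152) = -1064*1/3932 - 3471*(-3152) = -266/983 + 10940592 = 10754601670/983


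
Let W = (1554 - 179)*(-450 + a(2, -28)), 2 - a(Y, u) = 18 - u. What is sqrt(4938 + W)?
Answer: 2*I*sqrt(168578) ≈ 821.17*I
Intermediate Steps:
a(Y, u) = -16 + u (a(Y, u) = 2 - (18 - u) = 2 + (-18 + u) = -16 + u)
W = -679250 (W = (1554 - 179)*(-450 + (-16 - 28)) = 1375*(-450 - 44) = 1375*(-494) = -679250)
sqrt(4938 + W) = sqrt(4938 - 679250) = sqrt(-674312) = 2*I*sqrt(168578)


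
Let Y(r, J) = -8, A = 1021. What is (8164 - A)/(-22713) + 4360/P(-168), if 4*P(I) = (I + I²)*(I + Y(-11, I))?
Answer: -371533543/1168265868 ≈ -0.31802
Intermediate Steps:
P(I) = (-8 + I)*(I + I²)/4 (P(I) = ((I + I²)*(I - 8))/4 = ((I + I²)*(-8 + I))/4 = ((-8 + I)*(I + I²))/4 = (-8 + I)*(I + I²)/4)
(8164 - A)/(-22713) + 4360/P(-168) = (8164 - 1*1021)/(-22713) + 4360/(((¼)*(-168)*(-8 + (-168)² - 7*(-168)))) = (8164 - 1021)*(-1/22713) + 4360/(((¼)*(-168)*(-8 + 28224 + 1176))) = 7143*(-1/22713) + 4360/(((¼)*(-168)*29392)) = -2381/7571 + 4360/(-1234464) = -2381/7571 + 4360*(-1/1234464) = -2381/7571 - 545/154308 = -371533543/1168265868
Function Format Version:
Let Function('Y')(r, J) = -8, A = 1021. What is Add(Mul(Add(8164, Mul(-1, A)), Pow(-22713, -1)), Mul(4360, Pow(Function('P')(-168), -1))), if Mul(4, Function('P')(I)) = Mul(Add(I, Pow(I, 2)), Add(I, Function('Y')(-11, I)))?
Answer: Rational(-371533543, 1168265868) ≈ -0.31802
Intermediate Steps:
Function('P')(I) = Mul(Rational(1, 4), Add(-8, I), Add(I, Pow(I, 2))) (Function('P')(I) = Mul(Rational(1, 4), Mul(Add(I, Pow(I, 2)), Add(I, -8))) = Mul(Rational(1, 4), Mul(Add(I, Pow(I, 2)), Add(-8, I))) = Mul(Rational(1, 4), Mul(Add(-8, I), Add(I, Pow(I, 2)))) = Mul(Rational(1, 4), Add(-8, I), Add(I, Pow(I, 2))))
Add(Mul(Add(8164, Mul(-1, A)), Pow(-22713, -1)), Mul(4360, Pow(Function('P')(-168), -1))) = Add(Mul(Add(8164, Mul(-1, 1021)), Pow(-22713, -1)), Mul(4360, Pow(Mul(Rational(1, 4), -168, Add(-8, Pow(-168, 2), Mul(-7, -168))), -1))) = Add(Mul(Add(8164, -1021), Rational(-1, 22713)), Mul(4360, Pow(Mul(Rational(1, 4), -168, Add(-8, 28224, 1176)), -1))) = Add(Mul(7143, Rational(-1, 22713)), Mul(4360, Pow(Mul(Rational(1, 4), -168, 29392), -1))) = Add(Rational(-2381, 7571), Mul(4360, Pow(-1234464, -1))) = Add(Rational(-2381, 7571), Mul(4360, Rational(-1, 1234464))) = Add(Rational(-2381, 7571), Rational(-545, 154308)) = Rational(-371533543, 1168265868)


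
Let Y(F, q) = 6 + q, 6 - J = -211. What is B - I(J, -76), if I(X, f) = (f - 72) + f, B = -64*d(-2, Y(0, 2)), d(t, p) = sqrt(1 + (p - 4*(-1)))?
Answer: 224 - 64*sqrt(13) ≈ -6.7553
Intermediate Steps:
J = 217 (J = 6 - 1*(-211) = 6 + 211 = 217)
d(t, p) = sqrt(5 + p) (d(t, p) = sqrt(1 + (p + 4)) = sqrt(1 + (4 + p)) = sqrt(5 + p))
B = -64*sqrt(13) (B = -64*sqrt(5 + (6 + 2)) = -64*sqrt(5 + 8) = -64*sqrt(13) ≈ -230.76)
I(X, f) = -72 + 2*f (I(X, f) = (-72 + f) + f = -72 + 2*f)
B - I(J, -76) = -64*sqrt(13) - (-72 + 2*(-76)) = -64*sqrt(13) - (-72 - 152) = -64*sqrt(13) - 1*(-224) = -64*sqrt(13) + 224 = 224 - 64*sqrt(13)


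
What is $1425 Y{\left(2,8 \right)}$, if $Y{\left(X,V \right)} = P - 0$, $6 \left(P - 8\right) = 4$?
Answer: $12350$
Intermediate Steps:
$P = \frac{26}{3}$ ($P = 8 + \frac{1}{6} \cdot 4 = 8 + \frac{2}{3} = \frac{26}{3} \approx 8.6667$)
$Y{\left(X,V \right)} = \frac{26}{3}$ ($Y{\left(X,V \right)} = \frac{26}{3} - 0 = \frac{26}{3} + 0 = \frac{26}{3}$)
$1425 Y{\left(2,8 \right)} = 1425 \cdot \frac{26}{3} = 12350$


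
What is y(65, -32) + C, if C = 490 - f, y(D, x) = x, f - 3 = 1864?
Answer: -1409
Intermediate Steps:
f = 1867 (f = 3 + 1864 = 1867)
C = -1377 (C = 490 - 1*1867 = 490 - 1867 = -1377)
y(65, -32) + C = -32 - 1377 = -1409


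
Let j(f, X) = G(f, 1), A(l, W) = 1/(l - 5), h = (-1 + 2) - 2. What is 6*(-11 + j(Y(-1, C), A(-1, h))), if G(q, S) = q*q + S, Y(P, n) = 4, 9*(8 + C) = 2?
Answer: 36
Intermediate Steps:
h = -1 (h = 1 - 2 = -1)
C = -70/9 (C = -8 + (⅑)*2 = -8 + 2/9 = -70/9 ≈ -7.7778)
A(l, W) = 1/(-5 + l)
G(q, S) = S + q² (G(q, S) = q² + S = S + q²)
j(f, X) = 1 + f²
6*(-11 + j(Y(-1, C), A(-1, h))) = 6*(-11 + (1 + 4²)) = 6*(-11 + (1 + 16)) = 6*(-11 + 17) = 6*6 = 36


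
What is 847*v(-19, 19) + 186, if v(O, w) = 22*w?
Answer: 354232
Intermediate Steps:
847*v(-19, 19) + 186 = 847*(22*19) + 186 = 847*418 + 186 = 354046 + 186 = 354232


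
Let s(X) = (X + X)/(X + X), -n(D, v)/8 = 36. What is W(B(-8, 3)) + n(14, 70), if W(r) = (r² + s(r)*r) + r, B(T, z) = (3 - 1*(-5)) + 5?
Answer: -93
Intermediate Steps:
n(D, v) = -288 (n(D, v) = -8*36 = -288)
s(X) = 1 (s(X) = (2*X)/((2*X)) = (2*X)*(1/(2*X)) = 1)
B(T, z) = 13 (B(T, z) = (3 + 5) + 5 = 8 + 5 = 13)
W(r) = r² + 2*r (W(r) = (r² + 1*r) + r = (r² + r) + r = (r + r²) + r = r² + 2*r)
W(B(-8, 3)) + n(14, 70) = 13*(2 + 13) - 288 = 13*15 - 288 = 195 - 288 = -93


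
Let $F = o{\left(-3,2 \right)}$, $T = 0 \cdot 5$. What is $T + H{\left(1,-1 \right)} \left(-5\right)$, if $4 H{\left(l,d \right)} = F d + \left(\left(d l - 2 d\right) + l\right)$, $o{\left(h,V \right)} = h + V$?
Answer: $- \frac{15}{4} \approx -3.75$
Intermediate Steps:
$T = 0$
$o{\left(h,V \right)} = V + h$
$F = -1$ ($F = 2 - 3 = -1$)
$H{\left(l,d \right)} = - \frac{3 d}{4} + \frac{l}{4} + \frac{d l}{4}$ ($H{\left(l,d \right)} = \frac{- d + \left(\left(d l - 2 d\right) + l\right)}{4} = \frac{- d + \left(\left(- 2 d + d l\right) + l\right)}{4} = \frac{- d + \left(l - 2 d + d l\right)}{4} = \frac{l - 3 d + d l}{4} = - \frac{3 d}{4} + \frac{l}{4} + \frac{d l}{4}$)
$T + H{\left(1,-1 \right)} \left(-5\right) = 0 + \left(\left(- \frac{3}{4}\right) \left(-1\right) + \frac{1}{4} \cdot 1 + \frac{1}{4} \left(-1\right) 1\right) \left(-5\right) = 0 + \left(\frac{3}{4} + \frac{1}{4} - \frac{1}{4}\right) \left(-5\right) = 0 + \frac{3}{4} \left(-5\right) = 0 - \frac{15}{4} = - \frac{15}{4}$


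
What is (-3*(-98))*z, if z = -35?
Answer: -10290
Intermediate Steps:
(-3*(-98))*z = -3*(-98)*(-35) = 294*(-35) = -10290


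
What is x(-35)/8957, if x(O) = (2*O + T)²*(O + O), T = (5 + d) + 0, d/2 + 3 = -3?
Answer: -415030/8957 ≈ -46.336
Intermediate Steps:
d = -12 (d = -6 + 2*(-3) = -6 - 6 = -12)
T = -7 (T = (5 - 12) + 0 = -7 + 0 = -7)
x(O) = 2*O*(-7 + 2*O)² (x(O) = (2*O - 7)²*(O + O) = (-7 + 2*O)²*(2*O) = 2*O*(-7 + 2*O)²)
x(-35)/8957 = (2*(-35)*(-7 + 2*(-35))²)/8957 = (2*(-35)*(-7 - 70)²)*(1/8957) = (2*(-35)*(-77)²)*(1/8957) = (2*(-35)*5929)*(1/8957) = -415030*1/8957 = -415030/8957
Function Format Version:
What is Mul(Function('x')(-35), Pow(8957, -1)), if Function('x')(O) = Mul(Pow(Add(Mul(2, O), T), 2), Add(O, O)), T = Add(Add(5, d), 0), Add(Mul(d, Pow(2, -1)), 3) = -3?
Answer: Rational(-415030, 8957) ≈ -46.336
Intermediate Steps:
d = -12 (d = Add(-6, Mul(2, -3)) = Add(-6, -6) = -12)
T = -7 (T = Add(Add(5, -12), 0) = Add(-7, 0) = -7)
Function('x')(O) = Mul(2, O, Pow(Add(-7, Mul(2, O)), 2)) (Function('x')(O) = Mul(Pow(Add(Mul(2, O), -7), 2), Add(O, O)) = Mul(Pow(Add(-7, Mul(2, O)), 2), Mul(2, O)) = Mul(2, O, Pow(Add(-7, Mul(2, O)), 2)))
Mul(Function('x')(-35), Pow(8957, -1)) = Mul(Mul(2, -35, Pow(Add(-7, Mul(2, -35)), 2)), Pow(8957, -1)) = Mul(Mul(2, -35, Pow(Add(-7, -70), 2)), Rational(1, 8957)) = Mul(Mul(2, -35, Pow(-77, 2)), Rational(1, 8957)) = Mul(Mul(2, -35, 5929), Rational(1, 8957)) = Mul(-415030, Rational(1, 8957)) = Rational(-415030, 8957)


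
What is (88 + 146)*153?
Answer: 35802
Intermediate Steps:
(88 + 146)*153 = 234*153 = 35802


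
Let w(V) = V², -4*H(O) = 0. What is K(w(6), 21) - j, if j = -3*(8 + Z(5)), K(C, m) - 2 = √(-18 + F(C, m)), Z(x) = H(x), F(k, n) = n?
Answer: 26 + √3 ≈ 27.732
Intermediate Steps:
H(O) = 0 (H(O) = -¼*0 = 0)
Z(x) = 0
K(C, m) = 2 + √(-18 + m)
j = -24 (j = -3*(8 + 0) = -3*8 = -24)
K(w(6), 21) - j = (2 + √(-18 + 21)) - 1*(-24) = (2 + √3) + 24 = 26 + √3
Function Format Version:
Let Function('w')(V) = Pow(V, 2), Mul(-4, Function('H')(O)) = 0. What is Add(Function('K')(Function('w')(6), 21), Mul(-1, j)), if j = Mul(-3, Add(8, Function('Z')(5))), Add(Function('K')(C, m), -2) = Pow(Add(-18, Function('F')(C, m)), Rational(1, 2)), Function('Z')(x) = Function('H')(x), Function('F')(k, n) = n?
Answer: Add(26, Pow(3, Rational(1, 2))) ≈ 27.732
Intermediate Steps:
Function('H')(O) = 0 (Function('H')(O) = Mul(Rational(-1, 4), 0) = 0)
Function('Z')(x) = 0
Function('K')(C, m) = Add(2, Pow(Add(-18, m), Rational(1, 2)))
j = -24 (j = Mul(-3, Add(8, 0)) = Mul(-3, 8) = -24)
Add(Function('K')(Function('w')(6), 21), Mul(-1, j)) = Add(Add(2, Pow(Add(-18, 21), Rational(1, 2))), Mul(-1, -24)) = Add(Add(2, Pow(3, Rational(1, 2))), 24) = Add(26, Pow(3, Rational(1, 2)))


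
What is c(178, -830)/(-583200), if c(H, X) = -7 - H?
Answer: 37/116640 ≈ 0.00031722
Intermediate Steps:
c(178, -830)/(-583200) = (-7 - 1*178)/(-583200) = (-7 - 178)*(-1/583200) = -185*(-1/583200) = 37/116640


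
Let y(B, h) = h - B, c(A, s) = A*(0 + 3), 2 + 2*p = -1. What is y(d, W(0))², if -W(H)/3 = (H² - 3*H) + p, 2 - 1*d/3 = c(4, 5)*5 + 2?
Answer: 136161/4 ≈ 34040.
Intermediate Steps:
p = -3/2 (p = -1 + (½)*(-1) = -1 - ½ = -3/2 ≈ -1.5000)
c(A, s) = 3*A (c(A, s) = A*3 = 3*A)
d = -180 (d = 6 - 3*((3*4)*5 + 2) = 6 - 3*(12*5 + 2) = 6 - 3*(60 + 2) = 6 - 3*62 = 6 - 186 = -180)
W(H) = 9/2 - 3*H² + 9*H (W(H) = -3*((H² - 3*H) - 3/2) = -3*(-3/2 + H² - 3*H) = 9/2 - 3*H² + 9*H)
y(d, W(0))² = ((9/2 - 3*0² + 9*0) - 1*(-180))² = ((9/2 - 3*0 + 0) + 180)² = ((9/2 + 0 + 0) + 180)² = (9/2 + 180)² = (369/2)² = 136161/4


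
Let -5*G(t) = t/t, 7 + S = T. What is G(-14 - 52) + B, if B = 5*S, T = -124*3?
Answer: -9476/5 ≈ -1895.2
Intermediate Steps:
T = -372
S = -379 (S = -7 - 372 = -379)
B = -1895 (B = 5*(-379) = -1895)
G(t) = -⅕ (G(t) = -t/(5*t) = -⅕*1 = -⅕)
G(-14 - 52) + B = -⅕ - 1895 = -9476/5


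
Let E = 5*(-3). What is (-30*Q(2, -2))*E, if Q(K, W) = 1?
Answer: 450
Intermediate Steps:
E = -15
(-30*Q(2, -2))*E = -30*1*(-15) = -30*(-15) = 450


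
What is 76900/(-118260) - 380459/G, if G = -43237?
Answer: 2083407802/255660381 ≈ 8.1491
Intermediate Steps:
76900/(-118260) - 380459/G = 76900/(-118260) - 380459/(-43237) = 76900*(-1/118260) - 380459*(-1/43237) = -3845/5913 + 380459/43237 = 2083407802/255660381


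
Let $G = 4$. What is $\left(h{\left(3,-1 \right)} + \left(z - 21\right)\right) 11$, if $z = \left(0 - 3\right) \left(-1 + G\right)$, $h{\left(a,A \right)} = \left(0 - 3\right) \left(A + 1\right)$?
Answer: $-330$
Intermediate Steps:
$h{\left(a,A \right)} = -3 - 3 A$ ($h{\left(a,A \right)} = - 3 \left(1 + A\right) = -3 - 3 A$)
$z = -9$ ($z = \left(0 - 3\right) \left(-1 + 4\right) = \left(-3\right) 3 = -9$)
$\left(h{\left(3,-1 \right)} + \left(z - 21\right)\right) 11 = \left(\left(-3 - -3\right) - 30\right) 11 = \left(\left(-3 + 3\right) - 30\right) 11 = \left(0 - 30\right) 11 = \left(-30\right) 11 = -330$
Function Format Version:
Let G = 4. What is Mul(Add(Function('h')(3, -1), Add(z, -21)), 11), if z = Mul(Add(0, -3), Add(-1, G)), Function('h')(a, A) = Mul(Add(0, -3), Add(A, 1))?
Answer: -330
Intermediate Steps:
Function('h')(a, A) = Add(-3, Mul(-3, A)) (Function('h')(a, A) = Mul(-3, Add(1, A)) = Add(-3, Mul(-3, A)))
z = -9 (z = Mul(Add(0, -3), Add(-1, 4)) = Mul(-3, 3) = -9)
Mul(Add(Function('h')(3, -1), Add(z, -21)), 11) = Mul(Add(Add(-3, Mul(-3, -1)), Add(-9, -21)), 11) = Mul(Add(Add(-3, 3), -30), 11) = Mul(Add(0, -30), 11) = Mul(-30, 11) = -330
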